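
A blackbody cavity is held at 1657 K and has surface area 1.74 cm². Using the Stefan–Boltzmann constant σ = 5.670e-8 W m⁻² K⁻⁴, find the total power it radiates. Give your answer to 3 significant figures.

P ≈ 74.4 W

Area A = 1.74 cm² = 1.74×10⁻⁴ m².
P = σAT⁴ = 5.670×10⁻⁸ × 1.74×10⁻⁴ × (1657)⁴ = 74.4 W.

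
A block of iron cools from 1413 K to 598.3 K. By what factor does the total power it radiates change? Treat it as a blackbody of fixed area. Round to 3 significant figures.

P₂/P₁ ≈ 0.0321

P ∝ T⁴, so P₂/P₁ = (T₂/T₁)⁴ = (598.3/1413)⁴ = (0.423425)⁴ = 0.0321.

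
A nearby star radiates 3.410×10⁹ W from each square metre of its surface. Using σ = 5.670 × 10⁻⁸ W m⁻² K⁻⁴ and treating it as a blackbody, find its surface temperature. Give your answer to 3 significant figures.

I = σT⁴, so T = (I/σ)^(1/4) = (3.410×10⁹/(5.670×10⁻⁸))^(1/4) = 1.57×10⁴ K.

T ≈ 1.57×10⁴ K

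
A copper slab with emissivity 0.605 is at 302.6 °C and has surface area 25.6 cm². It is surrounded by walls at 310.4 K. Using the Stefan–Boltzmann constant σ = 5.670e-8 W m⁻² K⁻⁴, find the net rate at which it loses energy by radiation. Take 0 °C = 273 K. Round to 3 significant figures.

Net loss ≈ 8.82 W

T = 302.6 °C + 273 = 575.6 K.
Area A = 25.6 cm² = 2.56×10⁻³ m².
Net radiated power P_net = εσA(T⁴ − T₀⁴) = 0.605×5.670×10⁻⁸×2.56×10⁻³×(575.6⁴ − 310.4⁴).
T⁴ − T₀⁴ = 1.09770×10¹¹ − 9.28297×10⁹ = 1.00487×10¹¹ K⁴, so P_net = 8.82 W.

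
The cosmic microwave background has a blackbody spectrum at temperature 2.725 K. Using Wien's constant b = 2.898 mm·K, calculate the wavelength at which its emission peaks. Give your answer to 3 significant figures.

λ_max ≈ 1.06×10⁻³ m

Wien's displacement law: λ_max = b/T = (2.898×10⁻³ m·K)/(2.725 K) = 1.063×10⁻³ m.
That is 1.06×10⁻³ m, in the microwave range.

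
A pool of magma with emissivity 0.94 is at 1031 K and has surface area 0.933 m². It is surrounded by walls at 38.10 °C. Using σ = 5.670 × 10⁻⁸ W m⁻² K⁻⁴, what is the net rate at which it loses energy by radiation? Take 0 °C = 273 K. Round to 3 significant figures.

Net loss ≈ 5.57×10⁴ W

Surroundings: T = 38.10 °C + 273 = 311.10 K.
Area A = 0.933 m².
Net radiated power P_net = εσA(T⁴ − T₀⁴) = 0.94×5.670×10⁻⁸×0.933×(1031⁴ − 311.10⁴).
T⁴ − T₀⁴ = 1.12989×10¹² − 9.36699×10⁹ = 1.12052×10¹² K⁴, so P_net = 5.57×10⁴ W.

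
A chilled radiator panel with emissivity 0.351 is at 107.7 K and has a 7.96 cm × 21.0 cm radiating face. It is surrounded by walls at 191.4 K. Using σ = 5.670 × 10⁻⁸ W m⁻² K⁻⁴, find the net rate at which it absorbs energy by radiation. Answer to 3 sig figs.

Area A = 0.0796 × 0.210 = 0.016716 m².
Net radiated power P_net = εσA(T⁴ − T₀⁴) = 0.351×5.670×10⁻⁸×0.016716×(107.7⁴ − 191.4⁴).
T⁴ − T₀⁴ = 1.34544×10⁸ − 1.34205×10⁹ = -1.20751×10⁹ K⁴, so P_net = -0.402 W — negative, meaning a net gain of 0.402 W.

Net gain ≈ 0.402 W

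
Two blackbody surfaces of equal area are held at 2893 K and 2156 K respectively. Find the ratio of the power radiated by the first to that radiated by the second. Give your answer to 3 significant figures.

With equal areas, P₁/P₂ = (T₁/T₂)⁴ = (2893/2156)⁴ = 3.24.

P₁/P₂ ≈ 3.24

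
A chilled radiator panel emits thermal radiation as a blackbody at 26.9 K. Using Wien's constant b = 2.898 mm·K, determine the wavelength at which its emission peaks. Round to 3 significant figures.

Wien's displacement law: λ_max = b/T = (2.898×10⁻³ m·K)/(26.9 K) = 1.077×10⁻⁴ m.
That is 1.08×10⁻⁴ m, in the infrared range.

λ_max ≈ 1.08×10⁻⁴ m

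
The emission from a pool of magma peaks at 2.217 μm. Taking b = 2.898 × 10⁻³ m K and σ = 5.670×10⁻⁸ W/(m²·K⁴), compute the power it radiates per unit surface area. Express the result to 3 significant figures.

Wien's law: T = b/λ_max = 2.898×10⁻³/2.217×10⁻⁶ = 1307.17 K.
Then I = σT⁴ = 5.670×10⁻⁸×(1307.17)⁴ = 1.66×10⁵ W/m².

I ≈ 1.66×10⁵ W/m²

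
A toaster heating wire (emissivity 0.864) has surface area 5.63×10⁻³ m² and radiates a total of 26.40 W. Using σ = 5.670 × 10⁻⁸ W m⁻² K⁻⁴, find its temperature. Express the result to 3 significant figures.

T ≈ 556 K

Area A = 5.63×10⁻³ m².
P = εσAT⁴ ⇒ T = (P/(εσA))^(1/4) = (26.40/(0.864×5.670×10⁻⁸×5.63×10⁻³))^(1/4) = 556 K.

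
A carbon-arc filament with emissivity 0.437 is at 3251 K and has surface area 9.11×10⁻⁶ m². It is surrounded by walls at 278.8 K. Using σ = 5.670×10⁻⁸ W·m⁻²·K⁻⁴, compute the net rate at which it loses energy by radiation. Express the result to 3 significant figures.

Area A = 9.11×10⁻⁶ m².
Net radiated power P_net = εσA(T⁴ − T₀⁴) = 0.437×5.670×10⁻⁸×9.11×10⁻⁶×(3251⁴ − 278.8⁴).
T⁴ − T₀⁴ = 1.11704×10¹⁴ − 6.04187×10⁹ = 1.11698×10¹⁴ K⁴, so P_net = 25.2 W.

Net loss ≈ 25.2 W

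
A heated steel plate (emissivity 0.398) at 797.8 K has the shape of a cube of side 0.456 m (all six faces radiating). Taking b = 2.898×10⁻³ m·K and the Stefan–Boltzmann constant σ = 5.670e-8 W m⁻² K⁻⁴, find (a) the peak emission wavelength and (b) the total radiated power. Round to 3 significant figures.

λ_max ≈ 3.63 μm; P ≈ 1.14×10⁴ W

(a) λ_max = b/T = 2.898×10⁻³/797.8 = 3.632×10⁻⁶ m = 3.63 μm.
Area A = 6s² = 6×(0.456 m)² = 1.24762 m².
(b) P = εσAT⁴ = 0.398×5.670×10⁻⁸×1.24762×(797.8)⁴ = 1.14×10⁴ W.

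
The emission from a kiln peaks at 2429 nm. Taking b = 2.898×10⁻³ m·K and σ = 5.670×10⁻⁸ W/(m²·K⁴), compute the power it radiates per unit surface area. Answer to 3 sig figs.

Wien's law: T = b/λ_max = 2.898×10⁻³/2.429×10⁻⁶ = 1193.08 K.
Then I = σT⁴ = 5.670×10⁻⁸×(1193.08)⁴ = 1.15×10⁵ W/m².

I ≈ 1.15×10⁵ W/m²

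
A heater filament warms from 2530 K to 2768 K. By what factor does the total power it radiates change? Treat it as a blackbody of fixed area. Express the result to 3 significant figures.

P ∝ T⁴, so P₂/P₁ = (T₂/T₁)⁴ = (2768/2530)⁴ = (1.09407)⁴ = 1.43.

P₂/P₁ ≈ 1.43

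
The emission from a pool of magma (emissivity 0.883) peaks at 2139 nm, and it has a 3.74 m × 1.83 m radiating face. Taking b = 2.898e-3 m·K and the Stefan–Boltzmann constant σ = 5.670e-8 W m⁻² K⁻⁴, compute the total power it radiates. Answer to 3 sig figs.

Wien's law: T = b/λ_max = 2.898×10⁻³/2.139×10⁻⁶ = 1354.84 K.
Area A = 3.74 × 1.83 = 6.8442 m².
Then P = εσAT⁴ = 0.883×5.670×10⁻⁸×6.8442×(1354.84)⁴ = 1.15×10⁶ W.

P ≈ 1.15×10⁶ W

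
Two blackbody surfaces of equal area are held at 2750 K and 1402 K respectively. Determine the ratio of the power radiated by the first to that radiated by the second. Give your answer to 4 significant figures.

P₁/P₂ ≈ 14.80

With equal areas, P₁/P₂ = (T₁/T₂)⁴ = (2750/1402)⁴ = 14.80.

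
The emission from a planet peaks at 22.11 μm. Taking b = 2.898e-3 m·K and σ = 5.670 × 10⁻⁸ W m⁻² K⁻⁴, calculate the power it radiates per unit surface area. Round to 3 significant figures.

I ≈ 16.7 W/m²

Wien's law: T = b/λ_max = 2.898×10⁻³/2.211×10⁻⁵ = 131.072 K.
Then I = σT⁴ = 5.670×10⁻⁸×(131.072)⁴ = 16.7 W/m².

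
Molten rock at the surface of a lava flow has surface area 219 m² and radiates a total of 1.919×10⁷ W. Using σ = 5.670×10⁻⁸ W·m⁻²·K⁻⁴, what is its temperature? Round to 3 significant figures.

Area A = 219 m².
P = σAT⁴ ⇒ T = (P/(σA))^(1/4) = (1.919×10⁷/(5.670×10⁻⁸×219))^(1/4) = 1.11×10³ K.

T ≈ 1.11×10³ K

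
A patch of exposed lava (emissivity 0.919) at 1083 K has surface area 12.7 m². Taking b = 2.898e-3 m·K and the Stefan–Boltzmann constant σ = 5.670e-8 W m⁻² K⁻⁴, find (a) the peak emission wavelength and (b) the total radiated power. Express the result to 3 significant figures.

(a) λ_max = b/T = 2.898×10⁻³/1083 = 2.676×10⁻⁶ m = 2.68 μm.
Area A = 12.7 m².
(b) P = εσAT⁴ = 0.919×5.670×10⁻⁸×12.7×(1083)⁴ = 9.10×10⁵ W.

λ_max ≈ 2.68 μm; P ≈ 9.10×10⁵ W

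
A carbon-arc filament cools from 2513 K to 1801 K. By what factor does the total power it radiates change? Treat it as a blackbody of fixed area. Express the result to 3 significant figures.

P₂/P₁ ≈ 0.264

P ∝ T⁴, so P₂/P₁ = (T₂/T₁)⁴ = (1801/2513)⁴ = (0.716673)⁴ = 0.264.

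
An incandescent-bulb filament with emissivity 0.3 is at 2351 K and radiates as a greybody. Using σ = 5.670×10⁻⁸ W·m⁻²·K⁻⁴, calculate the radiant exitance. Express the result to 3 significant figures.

I ≈ 5.20×10⁵ W/m²

Stefan–Boltzmann: I = εσT⁴ = 0.3 × 5.670×10⁻⁸ × (2351)⁴ = 5.20×10⁵ W/m².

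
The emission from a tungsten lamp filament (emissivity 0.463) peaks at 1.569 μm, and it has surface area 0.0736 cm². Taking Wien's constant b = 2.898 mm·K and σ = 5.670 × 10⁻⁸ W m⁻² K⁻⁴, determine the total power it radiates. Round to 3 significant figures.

Wien's law: T = b/λ_max = 2.898×10⁻³/1.569×10⁻⁶ = 1847.04 K.
Area A = 0.0736 cm² = 7.36×10⁻⁶ m².
Then P = εσAT⁴ = 0.463×5.670×10⁻⁸×7.36×10⁻⁶×(1847.04)⁴ = 2.25 W.

P ≈ 2.25 W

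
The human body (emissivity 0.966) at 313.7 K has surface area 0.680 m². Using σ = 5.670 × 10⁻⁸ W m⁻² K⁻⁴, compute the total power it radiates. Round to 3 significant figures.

Area A = 0.680 m².
P = εσAT⁴ = 0.966 × 5.670×10⁻⁸ × 0.680 × (313.7)⁴ = 361 W.

P ≈ 361 W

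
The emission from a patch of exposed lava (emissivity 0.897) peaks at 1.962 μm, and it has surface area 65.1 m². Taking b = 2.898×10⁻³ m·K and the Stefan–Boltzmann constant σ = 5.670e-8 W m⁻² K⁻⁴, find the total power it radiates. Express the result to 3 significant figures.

Wien's law: T = b/λ_max = 2.898×10⁻³/1.962×10⁻⁶ = 1477.06 K.
Area A = 65.1 m².
Then P = εσAT⁴ = 0.897×5.670×10⁻⁸×65.1×(1477.06)⁴ = 1.58×10⁷ W.

P ≈ 1.58×10⁷ W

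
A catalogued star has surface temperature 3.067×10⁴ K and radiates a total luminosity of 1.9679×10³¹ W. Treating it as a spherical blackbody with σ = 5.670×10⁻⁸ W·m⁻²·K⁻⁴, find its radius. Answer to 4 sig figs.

L = 4πR²σT⁴ ⇒ R = √(L/(4πσT⁴)).
σT⁴ = 5.01693×10¹⁰ W/m², so R = √(1.9679×10³¹/(4π×5.01693×10¹⁰)) = 5.587×10⁹ m.

R ≈ 5.587×10⁹ m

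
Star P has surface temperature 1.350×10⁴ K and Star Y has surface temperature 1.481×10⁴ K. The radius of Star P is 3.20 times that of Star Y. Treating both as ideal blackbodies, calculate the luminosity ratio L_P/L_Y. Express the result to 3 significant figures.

L_P/L_Y ≈ 7.07

L ∝ R²T⁴, so L_P/L_Y = (R_P/R_Y)²(T_P/T_Y)⁴ = (3.20)² × (1.350×10⁴/1.481×10⁴)⁴ = 10.24 × 0.690422 = 7.07.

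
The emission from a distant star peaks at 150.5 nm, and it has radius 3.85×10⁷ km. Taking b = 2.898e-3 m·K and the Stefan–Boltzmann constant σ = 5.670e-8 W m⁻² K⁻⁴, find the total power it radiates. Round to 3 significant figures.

Wien's law: T = b/λ_max = 2.898×10⁻³/1.505×10⁻⁷ = 19255.8 K.
Surface area A = 4πR² = 4π(3.85×10¹⁰ m)² = 1.86265×10²² m².
Then P = σAT⁴ = 5.670×10⁻⁸×1.86265×10²²×(19255.8)⁴ = 1.45×10³² W.

P ≈ 1.45×10³² W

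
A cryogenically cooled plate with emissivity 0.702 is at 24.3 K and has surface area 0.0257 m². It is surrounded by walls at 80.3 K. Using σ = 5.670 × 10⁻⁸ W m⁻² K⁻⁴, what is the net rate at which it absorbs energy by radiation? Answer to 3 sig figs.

Net gain ≈ 0.0422 W

Area A = 0.0257 m².
Net radiated power P_net = εσA(T⁴ − T₀⁴) = 0.702×5.670×10⁻⁸×0.0257×(24.3⁴ − 80.3⁴).
T⁴ − T₀⁴ = 3.48678×10⁵ − 4.15779×10⁷ = -4.12292×10⁷ K⁴, so P_net = -0.0422 W — negative, meaning a net gain of 0.0422 W.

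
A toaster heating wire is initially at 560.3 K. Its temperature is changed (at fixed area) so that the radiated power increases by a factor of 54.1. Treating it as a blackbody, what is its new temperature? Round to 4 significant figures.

T₂ ≈ 1520 K

P ∝ T⁴, so T₂/T₁ = (P₂/P₁)^(1/4) = (54.1)^(1/4) = 2.71206.
T₂ = 560.3 × 2.71206 = 1520 K.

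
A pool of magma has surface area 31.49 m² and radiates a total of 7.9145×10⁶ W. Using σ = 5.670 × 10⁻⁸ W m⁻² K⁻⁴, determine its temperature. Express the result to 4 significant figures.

Area A = 31.49 m².
P = σAT⁴ ⇒ T = (P/(σA))^(1/4) = (7.9145×10⁶/(5.670×10⁻⁸×31.49))^(1/4) = 1451 K.

T ≈ 1451 K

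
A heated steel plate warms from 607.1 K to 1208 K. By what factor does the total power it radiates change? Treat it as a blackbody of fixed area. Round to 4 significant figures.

P₂/P₁ ≈ 15.68

P ∝ T⁴, so P₂/P₁ = (T₂/T₁)⁴ = (1208/607.1)⁴ = (1.98979)⁴ = 15.68.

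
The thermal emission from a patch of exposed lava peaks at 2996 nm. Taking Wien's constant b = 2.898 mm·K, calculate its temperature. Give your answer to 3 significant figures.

T ≈ 967 K

Wien's law gives T = b/λ_max = (2.898×10⁻³ m·K)/(2.996×10⁻⁶ m) = 967 K.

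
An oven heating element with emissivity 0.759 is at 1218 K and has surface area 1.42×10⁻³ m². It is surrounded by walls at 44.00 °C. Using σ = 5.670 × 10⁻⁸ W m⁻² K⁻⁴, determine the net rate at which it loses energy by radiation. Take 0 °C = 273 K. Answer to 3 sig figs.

Surroundings: T = 44.00 °C + 273 = 317.00 K.
Area A = 1.42×10⁻³ m².
Net radiated power P_net = εσA(T⁴ − T₀⁴) = 0.759×5.670×10⁻⁸×1.42×10⁻³×(1218⁴ − 317.00⁴).
T⁴ − T₀⁴ = 2.20084×10¹² − 1.00980×10¹⁰ = 2.19074×10¹² K⁴, so P_net = 134 W.

Net loss ≈ 134 W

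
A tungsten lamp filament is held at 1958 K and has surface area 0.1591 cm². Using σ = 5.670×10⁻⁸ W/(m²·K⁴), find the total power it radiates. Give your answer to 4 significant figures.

Area A = 0.1591 cm² = 1.591×10⁻⁵ m².
P = σAT⁴ = 5.670×10⁻⁸ × 1.591×10⁻⁵ × (1958)⁴ = 13.26 W.

P ≈ 13.26 W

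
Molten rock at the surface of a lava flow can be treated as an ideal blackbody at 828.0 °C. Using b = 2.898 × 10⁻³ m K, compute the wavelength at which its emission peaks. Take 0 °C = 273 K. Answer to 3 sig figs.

T = 828.0 °C + 273 = 1101.0 K.
Wien's displacement law: λ_max = b/T = (2.898×10⁻³ m·K)/(1101.0 K) = 2.632×10⁻⁶ m.
That is 2.63×10³ nm, in the infrared range.

λ_max ≈ 2.63×10³ nm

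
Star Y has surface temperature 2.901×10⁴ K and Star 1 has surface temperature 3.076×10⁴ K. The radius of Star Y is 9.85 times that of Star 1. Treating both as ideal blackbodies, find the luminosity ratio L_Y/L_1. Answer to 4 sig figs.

L ∝ R²T⁴, so L_Y/L_1 = (R_Y/R_1)²(T_Y/T_1)⁴ = (9.85)² × (2.901×10⁴/3.076×10⁴)⁴ = 97.0225 × 0.791126 = 76.76.

L_Y/L_1 ≈ 76.76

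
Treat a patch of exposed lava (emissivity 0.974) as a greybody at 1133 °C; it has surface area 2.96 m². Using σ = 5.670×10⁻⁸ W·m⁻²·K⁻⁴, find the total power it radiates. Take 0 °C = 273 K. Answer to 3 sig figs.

T = 1133 °C + 273 = 1406 K.
Area A = 2.96 m².
P = εσAT⁴ = 0.974 × 5.670×10⁻⁸ × 2.96 × (1406)⁴ = 6.39×10⁵ W.

P ≈ 6.39×10⁵ W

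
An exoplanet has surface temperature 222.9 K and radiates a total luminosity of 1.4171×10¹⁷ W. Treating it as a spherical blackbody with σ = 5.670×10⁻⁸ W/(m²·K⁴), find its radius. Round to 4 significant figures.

L = 4πR²σT⁴ ⇒ R = √(L/(4πσT⁴)).
σT⁴ = 139.966 W/m², so R = √(1.4171×10¹⁷/(4π×139.966)) = 8.976×10⁶ m.

R ≈ 8.976×10⁶ m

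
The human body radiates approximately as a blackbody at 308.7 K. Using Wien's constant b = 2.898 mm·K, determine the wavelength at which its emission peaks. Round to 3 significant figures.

Wien's displacement law: λ_max = b/T = (2.898×10⁻³ m·K)/(308.7 K) = 9.388×10⁻⁶ m.
That is 9.39 μm, in the infrared range.

λ_max ≈ 9.39 μm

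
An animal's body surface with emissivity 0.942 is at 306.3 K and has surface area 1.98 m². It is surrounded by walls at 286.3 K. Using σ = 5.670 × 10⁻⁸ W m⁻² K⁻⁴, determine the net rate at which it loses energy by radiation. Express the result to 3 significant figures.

Area A = 1.98 m².
Net radiated power P_net = εσA(T⁴ − T₀⁴) = 0.942×5.670×10⁻⁸×1.98×(306.3⁴ − 286.3⁴).
T⁴ − T₀⁴ = 8.80213×10⁹ − 6.71870×10⁹ = 2.08343×10⁹ K⁴, so P_net = 220 W.

Net loss ≈ 220 W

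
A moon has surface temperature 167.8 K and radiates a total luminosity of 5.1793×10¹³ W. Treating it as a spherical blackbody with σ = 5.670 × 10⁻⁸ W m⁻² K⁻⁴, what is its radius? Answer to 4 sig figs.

L = 4πR²σT⁴ ⇒ R = √(L/(4πσT⁴)).
σT⁴ = 44.9522 W/m², so R = √(5.1793×10¹³/(4π×44.9522)) = 3.028×10⁵ m.

R ≈ 3.028×10⁵ m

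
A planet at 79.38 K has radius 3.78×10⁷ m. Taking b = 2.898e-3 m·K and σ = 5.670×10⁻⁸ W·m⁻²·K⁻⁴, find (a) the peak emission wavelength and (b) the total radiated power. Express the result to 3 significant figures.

(a) λ_max = b/T = 2.898×10⁻³/79.38 = 3.651×10⁻⁵ m = 36.5 μm.
Surface area A = 4πR² = 4π(3.78×10⁷ m)² = 1.79553×10¹⁶ m².
(b) P = σAT⁴ = 5.670×10⁻⁸×1.79553×10¹⁶×(79.38)⁴ = 4.04×10¹⁶ W.

λ_max ≈ 36.5 μm; P ≈ 4.04×10¹⁶ W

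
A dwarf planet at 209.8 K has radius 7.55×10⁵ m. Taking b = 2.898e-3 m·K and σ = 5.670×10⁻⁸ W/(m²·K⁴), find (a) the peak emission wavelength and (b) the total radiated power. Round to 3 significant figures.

λ_max ≈ 13.8 μm; P ≈ 7.87×10¹⁴ W

(a) λ_max = b/T = 2.898×10⁻³/209.8 = 1.381×10⁻⁵ m = 13.8 μm.
Surface area A = 4πR² = 4π(7.55×10⁵ m)² = 7.16315×10¹² m².
(b) P = σAT⁴ = 5.670×10⁻⁸×7.16315×10¹²×(209.8)⁴ = 7.87×10¹⁴ W.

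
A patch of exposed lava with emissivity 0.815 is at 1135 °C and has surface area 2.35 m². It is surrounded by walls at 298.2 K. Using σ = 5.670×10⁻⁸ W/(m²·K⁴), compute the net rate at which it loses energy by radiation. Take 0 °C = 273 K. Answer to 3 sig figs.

T = 1135 °C + 273 = 1408 K.
Area A = 2.35 m².
Net radiated power P_net = εσA(T⁴ − T₀⁴) = 0.815×5.670×10⁻⁸×2.35×(1408⁴ − 298.2⁴).
T⁴ − T₀⁴ = 3.93016×10¹² − 7.90734×10⁹ = 3.92225×10¹² K⁴, so P_net = 4.26×10⁵ W.

Net loss ≈ 4.26×10⁵ W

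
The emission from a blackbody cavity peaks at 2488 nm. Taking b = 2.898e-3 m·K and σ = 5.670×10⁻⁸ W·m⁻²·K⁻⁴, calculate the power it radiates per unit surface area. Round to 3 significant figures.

I ≈ 1.04×10⁵ W/m²

Wien's law: T = b/λ_max = 2.898×10⁻³/2.488×10⁻⁶ = 1164.79 K.
Then I = σT⁴ = 5.670×10⁻⁸×(1164.79)⁴ = 1.04×10⁵ W/m².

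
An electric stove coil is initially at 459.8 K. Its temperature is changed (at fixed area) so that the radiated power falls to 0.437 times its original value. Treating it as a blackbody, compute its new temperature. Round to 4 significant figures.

T₂ ≈ 373.8 K

P ∝ T⁴, so T₂/T₁ = (P₂/P₁)^(1/4) = (0.437)^(1/4) = 0.813056.
T₂ = 459.8 × 0.813056 = 373.8 K.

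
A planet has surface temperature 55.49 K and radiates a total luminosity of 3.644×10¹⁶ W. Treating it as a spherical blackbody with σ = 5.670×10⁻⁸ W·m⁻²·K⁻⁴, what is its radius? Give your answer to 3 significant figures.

R ≈ 7.34×10⁷ m

L = 4πR²σT⁴ ⇒ R = √(L/(4πσT⁴)).
σT⁴ = 0.537579 W/m², so R = √(3.644×10¹⁶/(4π×0.537579)) = 7.34×10⁷ m.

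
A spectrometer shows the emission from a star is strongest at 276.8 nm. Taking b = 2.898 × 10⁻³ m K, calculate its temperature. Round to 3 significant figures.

Wien's law gives T = b/λ_max = (2.898×10⁻³ m·K)/(2.768×10⁻⁷ m) = 1.05×10⁴ K.

T ≈ 1.05×10⁴ K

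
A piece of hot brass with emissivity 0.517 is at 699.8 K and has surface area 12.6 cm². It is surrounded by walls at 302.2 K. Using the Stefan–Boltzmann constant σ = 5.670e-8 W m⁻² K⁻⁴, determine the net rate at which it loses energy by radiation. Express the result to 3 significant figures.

Net loss ≈ 8.55 W

Area A = 12.6 cm² = 1.26×10⁻³ m².
Net radiated power P_net = εσA(T⁴ − T₀⁴) = 0.517×5.670×10⁻⁸×1.26×10⁻³×(699.8⁴ − 302.2⁴).
T⁴ − T₀⁴ = 2.39826×10¹¹ − 8.34023×10⁹ = 2.31486×10¹¹ K⁴, so P_net = 8.55 W.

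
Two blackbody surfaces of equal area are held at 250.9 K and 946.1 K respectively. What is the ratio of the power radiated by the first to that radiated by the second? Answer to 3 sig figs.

With equal areas, P₁/P₂ = (T₁/T₂)⁴ = (250.9/946.1)⁴ = 4.95×10⁻³.

P₁/P₂ ≈ 4.95×10⁻³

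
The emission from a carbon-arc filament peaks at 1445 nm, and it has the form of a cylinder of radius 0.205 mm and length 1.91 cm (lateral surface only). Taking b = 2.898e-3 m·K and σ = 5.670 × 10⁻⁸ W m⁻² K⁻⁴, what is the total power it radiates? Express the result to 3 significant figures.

P ≈ 22.6 W

Wien's law: T = b/λ_max = 2.898×10⁻³/1.445×10⁻⁶ = 2005.54 K.
Lateral area A = 2πrL = 2π×2.05×10⁻⁴×0.0191 = 2.46018×10⁻⁵ m².
Then P = σAT⁴ = 5.670×10⁻⁸×2.46018×10⁻⁵×(2005.54)⁴ = 22.6 W.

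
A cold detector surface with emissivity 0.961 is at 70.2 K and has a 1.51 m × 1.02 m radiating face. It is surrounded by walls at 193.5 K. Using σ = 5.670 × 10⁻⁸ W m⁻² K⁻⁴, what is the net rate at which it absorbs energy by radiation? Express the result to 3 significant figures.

Net gain ≈ 116 W

Area A = 1.51 × 1.02 = 1.5402 m².
Net radiated power P_net = εσA(T⁴ − T₀⁴) = 0.961×5.670×10⁻⁸×1.5402×(70.2⁴ − 193.5⁴).
T⁴ − T₀⁴ = 2.42856×10⁷ − 1.40192×10⁹ = -1.37763×10⁹ K⁴, so P_net = -116 W — negative, meaning a net gain of 116 W.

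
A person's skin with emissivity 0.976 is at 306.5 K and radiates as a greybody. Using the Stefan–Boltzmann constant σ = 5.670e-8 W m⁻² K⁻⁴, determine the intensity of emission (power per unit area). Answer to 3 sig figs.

Stefan–Boltzmann: I = εσT⁴ = 0.976 × 5.670×10⁻⁸ × (306.5)⁴ = 488 W/m².

I ≈ 488 W/m²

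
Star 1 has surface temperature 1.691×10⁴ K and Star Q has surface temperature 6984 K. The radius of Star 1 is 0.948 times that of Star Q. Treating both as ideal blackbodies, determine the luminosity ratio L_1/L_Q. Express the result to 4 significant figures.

L ∝ R²T⁴, so L_1/L_Q = (R_1/R_Q)²(T_1/T_Q)⁴ = (0.948)² × (1.691×10⁴/6984)⁴ = 0.898704 × 34.3683 = 30.89.

L_1/L_Q ≈ 30.89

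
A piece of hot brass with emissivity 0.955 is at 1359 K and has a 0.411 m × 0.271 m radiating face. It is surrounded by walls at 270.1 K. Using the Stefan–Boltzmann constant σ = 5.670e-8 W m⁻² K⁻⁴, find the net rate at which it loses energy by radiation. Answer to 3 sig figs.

Area A = 0.411 × 0.271 = 0.111381 m².
Net radiated power P_net = εσA(T⁴ − T₀⁴) = 0.955×5.670×10⁻⁸×0.111381×(1359⁴ − 270.1⁴).
T⁴ − T₀⁴ = 3.41097×10¹² − 5.32229×10⁹ = 3.40565×10¹² K⁴, so P_net = 2.05×10⁴ W.

Net loss ≈ 2.05×10⁴ W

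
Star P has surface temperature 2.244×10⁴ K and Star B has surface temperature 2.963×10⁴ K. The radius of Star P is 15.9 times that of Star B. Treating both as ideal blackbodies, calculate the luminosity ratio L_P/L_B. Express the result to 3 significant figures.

L ∝ R²T⁴, so L_P/L_B = (R_P/R_B)²(T_P/T_B)⁴ = (15.9)² × (2.244×10⁴/2.963×10⁴)⁴ = 252.81 × 0.328976 = 83.2.

L_P/L_B ≈ 83.2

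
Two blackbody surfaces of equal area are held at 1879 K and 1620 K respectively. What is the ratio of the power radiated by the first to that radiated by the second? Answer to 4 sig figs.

P₁/P₂ ≈ 1.810

With equal areas, P₁/P₂ = (T₁/T₂)⁴ = (1879/1620)⁴ = 1.810.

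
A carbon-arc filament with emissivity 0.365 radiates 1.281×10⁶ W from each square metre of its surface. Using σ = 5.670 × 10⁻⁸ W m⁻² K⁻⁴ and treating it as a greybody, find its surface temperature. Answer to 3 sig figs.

T ≈ 2.80×10³ K

I = εσT⁴, so T = (I/εσ)^(1/4) = (1.281×10⁶/(0.365×5.670×10⁻⁸))^(1/4) = 2.80×10³ K.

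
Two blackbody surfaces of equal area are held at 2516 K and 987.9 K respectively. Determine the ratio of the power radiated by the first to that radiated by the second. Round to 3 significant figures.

With equal areas, P₁/P₂ = (T₁/T₂)⁴ = (2516/987.9)⁴ = 42.1.

P₁/P₂ ≈ 42.1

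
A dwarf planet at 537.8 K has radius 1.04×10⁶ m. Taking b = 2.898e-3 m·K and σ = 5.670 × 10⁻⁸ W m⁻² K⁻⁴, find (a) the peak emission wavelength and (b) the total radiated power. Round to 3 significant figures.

λ_max ≈ 5.39 μm; P ≈ 6.45×10¹⁶ W

(a) λ_max = b/T = 2.898×10⁻³/537.8 = 5.389×10⁻⁶ m = 5.39 μm.
Surface area A = 4πR² = 4π(1.04×10⁶ m)² = 1.35918×10¹³ m².
(b) P = σAT⁴ = 5.670×10⁻⁸×1.35918×10¹³×(537.8)⁴ = 6.45×10¹⁶ W.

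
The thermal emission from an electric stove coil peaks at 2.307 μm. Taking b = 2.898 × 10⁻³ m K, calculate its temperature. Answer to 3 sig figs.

T ≈ 1.26×10³ K

Wien's law gives T = b/λ_max = (2.898×10⁻³ m·K)/(2.307×10⁻⁶ m) = 1.26×10³ K.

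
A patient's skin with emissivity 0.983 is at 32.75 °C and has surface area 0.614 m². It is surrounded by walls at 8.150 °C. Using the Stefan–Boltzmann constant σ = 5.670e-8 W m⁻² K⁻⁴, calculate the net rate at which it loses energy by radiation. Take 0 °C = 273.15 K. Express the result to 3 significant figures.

Net loss ≈ 85.4 W

T = 32.75 °C + 273.15 = 305.90 K.
Surroundings: T = 8.150 °C + 273.15 = 281.300 K.
Area A = 0.614 m².
Net radiated power P_net = εσA(T⁴ − T₀⁴) = 0.983×5.670×10⁻⁸×0.614×(305.90⁴ − 281.300⁴).
T⁴ − T₀⁴ = 8.75625×10⁹ − 6.26151×10⁹ = 2.49474×10⁹ K⁴, so P_net = 85.4 W.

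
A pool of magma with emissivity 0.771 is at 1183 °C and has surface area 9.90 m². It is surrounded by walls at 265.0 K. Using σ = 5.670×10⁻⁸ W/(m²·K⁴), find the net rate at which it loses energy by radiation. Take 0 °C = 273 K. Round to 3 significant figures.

Net loss ≈ 1.94×10⁶ W

T = 1183 °C + 273 = 1456 K.
Area A = 9.90 m².
Net radiated power P_net = εσA(T⁴ − T₀⁴) = 0.771×5.670×10⁻⁸×9.90×(1456⁴ − 265.0⁴).
T⁴ − T₀⁴ = 4.49413×10¹² − 4.93155×10⁹ = 4.48920×10¹² K⁴, so P_net = 1.94×10⁶ W.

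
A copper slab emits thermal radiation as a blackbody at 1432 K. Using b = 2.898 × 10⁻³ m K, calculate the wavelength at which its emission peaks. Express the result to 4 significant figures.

Wien's displacement law: λ_max = b/T = (2.898×10⁻³ m·K)/(1432 K) = 2.0237×10⁻⁶ m.
That is 2.024 μm, in the infrared range.

λ_max ≈ 2.024 μm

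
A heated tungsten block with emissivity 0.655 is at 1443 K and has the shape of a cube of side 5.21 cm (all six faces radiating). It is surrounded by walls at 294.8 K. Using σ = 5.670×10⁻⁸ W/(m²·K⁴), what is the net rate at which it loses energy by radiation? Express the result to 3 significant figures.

Net loss ≈ 2.62×10³ W

Area A = 6s² = 6×(0.0521 m)² = 0.0162865 m².
Net radiated power P_net = εσA(T⁴ − T₀⁴) = 0.655×5.670×10⁻⁸×0.0162865×(1443⁴ − 294.8⁴).
T⁴ − T₀⁴ = 4.33576×10¹² − 7.55283×10⁹ = 4.32821×10¹² K⁴, so P_net = 2.62×10³ W.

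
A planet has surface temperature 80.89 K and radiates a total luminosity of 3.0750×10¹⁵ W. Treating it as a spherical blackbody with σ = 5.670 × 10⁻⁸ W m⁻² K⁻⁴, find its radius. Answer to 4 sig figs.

L = 4πR²σT⁴ ⇒ R = √(L/(4πσT⁴)).
σT⁴ = 2.42752 W/m², so R = √(3.0750×10¹⁵/(4π×2.42752)) = 1.004×10⁷ m.

R ≈ 1.004×10⁷ m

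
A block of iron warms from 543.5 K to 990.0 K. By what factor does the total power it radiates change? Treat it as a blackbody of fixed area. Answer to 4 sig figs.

P ∝ T⁴, so P₂/P₁ = (T₂/T₁)⁴ = (990.0/543.5)⁴ = (1.82153)⁴ = 11.01.

P₂/P₁ ≈ 11.01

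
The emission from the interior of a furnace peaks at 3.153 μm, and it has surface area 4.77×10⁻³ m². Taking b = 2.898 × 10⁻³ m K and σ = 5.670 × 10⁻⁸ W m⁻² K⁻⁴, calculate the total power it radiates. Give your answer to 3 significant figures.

Wien's law: T = b/λ_max = 2.898×10⁻³/3.153×10⁻⁶ = 919.125 K.
Area A = 4.77×10⁻³ m².
Then P = σAT⁴ = 5.670×10⁻⁸×4.77×10⁻³×(919.125)⁴ = 193 W.

P ≈ 193 W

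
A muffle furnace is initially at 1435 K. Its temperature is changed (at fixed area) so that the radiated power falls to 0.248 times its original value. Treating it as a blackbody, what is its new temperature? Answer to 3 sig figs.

T₂ ≈ 1.01×10³ K

P ∝ T⁴, so T₂/T₁ = (P₂/P₁)^(1/4) = (0.248)^(1/4) = 0.705688.
T₂ = 1435 × 0.705688 = 1.01×10³ K.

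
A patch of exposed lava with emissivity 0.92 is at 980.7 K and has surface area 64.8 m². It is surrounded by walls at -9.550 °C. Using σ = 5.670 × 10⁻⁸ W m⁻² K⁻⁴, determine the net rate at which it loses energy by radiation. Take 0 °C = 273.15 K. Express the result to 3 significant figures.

Surroundings: T = -9.550 °C + 273.15 = 263.600 K.
Area A = 64.8 m².
Net radiated power P_net = εσA(T⁴ − T₀⁴) = 0.92×5.670×10⁻⁸×64.8×(980.7⁴ − 263.600⁴).
T⁴ − T₀⁴ = 9.25006×10¹¹ − 4.82816×10⁹ = 9.20178×10¹¹ K⁴, so P_net = 3.11×10⁶ W.

Net loss ≈ 3.11×10⁶ W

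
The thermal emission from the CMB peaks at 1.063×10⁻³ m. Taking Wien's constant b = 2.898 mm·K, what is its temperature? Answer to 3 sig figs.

T ≈ 2.73 K

Wien's law gives T = b/λ_max = (2.898×10⁻³ m·K)/(1.063×10⁻³ m) = 2.73 K.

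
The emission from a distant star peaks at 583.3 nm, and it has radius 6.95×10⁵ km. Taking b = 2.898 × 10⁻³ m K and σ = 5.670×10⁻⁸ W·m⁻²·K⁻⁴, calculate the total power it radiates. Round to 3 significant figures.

P ≈ 2.10×10²⁶ W

Wien's law: T = b/λ_max = 2.898×10⁻³/5.833×10⁻⁷ = 4968.28 K.
Surface area A = 4πR² = 4π(6.95×10⁸ m)² = 6.06987×10¹⁸ m².
Then P = σAT⁴ = 5.670×10⁻⁸×6.06987×10¹⁸×(4968.28)⁴ = 2.10×10²⁶ W.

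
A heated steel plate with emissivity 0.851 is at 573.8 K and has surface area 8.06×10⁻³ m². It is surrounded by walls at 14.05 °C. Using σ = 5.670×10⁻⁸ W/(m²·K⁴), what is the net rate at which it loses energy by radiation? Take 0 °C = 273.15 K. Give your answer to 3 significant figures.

Surroundings: T = 14.05 °C + 273.15 = 287.20 K.
Area A = 8.06×10⁻³ m².
Net radiated power P_net = εσA(T⁴ − T₀⁴) = 0.851×5.670×10⁻⁸×8.06×10⁻³×(573.8⁴ − 287.20⁴).
T⁴ − T₀⁴ = 1.08403×10¹¹ − 6.80358×10⁹ = 1.01599×10¹¹ K⁴, so P_net = 39.5 W.

Net loss ≈ 39.5 W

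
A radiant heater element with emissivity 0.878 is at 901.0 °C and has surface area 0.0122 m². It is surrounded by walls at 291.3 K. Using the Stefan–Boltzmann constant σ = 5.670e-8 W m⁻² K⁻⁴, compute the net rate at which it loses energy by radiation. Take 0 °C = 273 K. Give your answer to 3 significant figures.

Net loss ≈ 1.15×10³ W

T = 901.0 °C + 273 = 1174.0 K.
Area A = 0.0122 m².
Net radiated power P_net = εσA(T⁴ − T₀⁴) = 0.878×5.670×10⁻⁸×0.0122×(1174.0⁴ − 291.3⁴).
T⁴ − T₀⁴ = 1.89964×10¹² − 7.20049×10⁹ = 1.89244×10¹² K⁴, so P_net = 1.15×10³ W.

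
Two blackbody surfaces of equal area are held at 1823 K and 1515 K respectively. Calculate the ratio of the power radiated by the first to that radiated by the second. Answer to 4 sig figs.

With equal areas, P₁/P₂ = (T₁/T₂)⁴ = (1823/1515)⁴ = 2.097.

P₁/P₂ ≈ 2.097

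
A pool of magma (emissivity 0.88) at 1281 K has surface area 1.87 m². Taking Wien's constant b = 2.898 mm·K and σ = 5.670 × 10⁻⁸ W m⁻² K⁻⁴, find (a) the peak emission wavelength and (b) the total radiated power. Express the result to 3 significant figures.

λ_max ≈ 2.26 μm; P ≈ 2.51×10⁵ W

(a) λ_max = b/T = 2.898×10⁻³/1281 = 2.262×10⁻⁶ m = 2.26 μm.
Area A = 1.87 m².
(b) P = εσAT⁴ = 0.88×5.670×10⁻⁸×1.87×(1281)⁴ = 2.51×10⁵ W.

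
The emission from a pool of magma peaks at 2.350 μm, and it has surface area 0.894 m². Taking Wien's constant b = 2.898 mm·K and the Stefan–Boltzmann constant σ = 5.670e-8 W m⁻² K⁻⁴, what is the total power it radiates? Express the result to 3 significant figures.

P ≈ 1.17×10⁵ W

Wien's law: T = b/λ_max = 2.898×10⁻³/2.350×10⁻⁶ = 1233.19 K.
Area A = 0.894 m².
Then P = σAT⁴ = 5.670×10⁻⁸×0.894×(1233.19)⁴ = 1.17×10⁵ W.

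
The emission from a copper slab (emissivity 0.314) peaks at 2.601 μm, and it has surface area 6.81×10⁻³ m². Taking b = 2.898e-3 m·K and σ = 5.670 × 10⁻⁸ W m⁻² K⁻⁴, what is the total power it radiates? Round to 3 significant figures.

Wien's law: T = b/λ_max = 2.898×10⁻³/2.601×10⁻⁶ = 1114.19 K.
Area A = 6.81×10⁻³ m².
Then P = εσAT⁴ = 0.314×5.670×10⁻⁸×6.81×10⁻³×(1114.19)⁴ = 187 W.

P ≈ 187 W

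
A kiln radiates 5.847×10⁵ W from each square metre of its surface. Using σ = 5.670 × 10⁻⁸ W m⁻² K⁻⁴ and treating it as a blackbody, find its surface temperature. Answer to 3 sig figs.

I = σT⁴, so T = (I/σ)^(1/4) = (5.847×10⁵/(5.670×10⁻⁸))^(1/4) = 1.79×10³ K.

T ≈ 1.79×10³ K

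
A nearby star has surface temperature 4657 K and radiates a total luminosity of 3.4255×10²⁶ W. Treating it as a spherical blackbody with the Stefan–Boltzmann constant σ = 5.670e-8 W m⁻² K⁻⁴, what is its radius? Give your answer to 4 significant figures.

L = 4πR²σT⁴ ⇒ R = √(L/(4πσT⁴)).
σT⁴ = 2.66691×10⁷ W/m², so R = √(3.4255×10²⁶/(4π×2.66691×10⁷)) = 1.011×10⁹ m.

R ≈ 1.011×10⁹ m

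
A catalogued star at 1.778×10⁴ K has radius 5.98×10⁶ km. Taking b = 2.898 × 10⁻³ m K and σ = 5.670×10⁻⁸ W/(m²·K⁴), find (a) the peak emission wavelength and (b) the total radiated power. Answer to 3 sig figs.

λ_max ≈ 163 nm; P ≈ 2.55×10³⁰ W

(a) λ_max = b/T = 2.898×10⁻³/1.778×10⁴ = 1.630×10⁻⁷ m = 163 nm.
Surface area A = 4πR² = 4π(5.98×10⁹ m)² = 4.49378×10²⁰ m².
(b) P = σAT⁴ = 5.670×10⁻⁸×4.49378×10²⁰×(1.778×10⁴)⁴ = 2.55×10³⁰ W.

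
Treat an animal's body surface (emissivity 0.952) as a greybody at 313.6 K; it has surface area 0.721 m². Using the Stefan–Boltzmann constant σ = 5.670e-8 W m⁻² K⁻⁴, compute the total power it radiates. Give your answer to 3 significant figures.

Area A = 0.721 m².
P = εσAT⁴ = 0.952 × 5.670×10⁻⁸ × 0.721 × (313.6)⁴ = 376 W.

P ≈ 376 W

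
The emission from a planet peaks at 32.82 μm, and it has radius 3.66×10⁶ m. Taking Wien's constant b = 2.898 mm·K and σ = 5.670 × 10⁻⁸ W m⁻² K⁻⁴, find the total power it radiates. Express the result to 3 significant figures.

P ≈ 5.80×10¹⁴ W

Wien's law: T = b/λ_max = 2.898×10⁻³/3.282×10⁻⁵ = 88.2998 K.
Surface area A = 4πR² = 4π(3.66×10⁶ m)² = 1.68334×10¹⁴ m².
Then P = σAT⁴ = 5.670×10⁻⁸×1.68334×10¹⁴×(88.2998)⁴ = 5.80×10¹⁴ W.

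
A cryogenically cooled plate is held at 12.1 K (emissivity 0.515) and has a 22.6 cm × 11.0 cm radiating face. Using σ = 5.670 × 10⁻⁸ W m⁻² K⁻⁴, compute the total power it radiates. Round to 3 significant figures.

Area A = 0.226 × 0.110 = 0.02486 m².
P = εσAT⁴ = 0.515 × 5.670×10⁻⁸ × 0.02486 × (12.1)⁴ = 1.56×10⁻⁵ W.

P ≈ 1.56×10⁻⁵ W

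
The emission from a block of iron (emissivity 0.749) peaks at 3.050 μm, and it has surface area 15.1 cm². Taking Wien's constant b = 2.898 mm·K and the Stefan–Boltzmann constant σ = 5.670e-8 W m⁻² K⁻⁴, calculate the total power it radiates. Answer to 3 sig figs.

Wien's law: T = b/λ_max = 2.898×10⁻³/3.050×10⁻⁶ = 950.164 K.
Area A = 15.1 cm² = 1.51×10⁻³ m².
Then P = εσAT⁴ = 0.749×5.670×10⁻⁸×1.51×10⁻³×(950.164)⁴ = 52.3 W.

P ≈ 52.3 W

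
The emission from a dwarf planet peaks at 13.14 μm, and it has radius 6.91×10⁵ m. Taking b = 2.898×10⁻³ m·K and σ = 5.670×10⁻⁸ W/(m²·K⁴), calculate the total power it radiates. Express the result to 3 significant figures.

P ≈ 8.05×10¹⁴ W

Wien's law: T = b/λ_max = 2.898×10⁻³/1.314×10⁻⁵ = 220.548 K.
Surface area A = 4πR² = 4π(6.91×10⁵ m)² = 6.00020×10¹² m².
Then P = σAT⁴ = 5.670×10⁻⁸×6.00020×10¹²×(220.548)⁴ = 8.05×10¹⁴ W.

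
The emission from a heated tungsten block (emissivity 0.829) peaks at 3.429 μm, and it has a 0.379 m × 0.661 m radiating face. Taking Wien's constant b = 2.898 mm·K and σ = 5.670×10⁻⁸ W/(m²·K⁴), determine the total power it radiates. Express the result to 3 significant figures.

P ≈ 6.01×10³ W

Wien's law: T = b/λ_max = 2.898×10⁻³/3.429×10⁻⁶ = 845.144 K.
Area A = 0.379 × 0.661 = 0.250519 m².
Then P = εσAT⁴ = 0.829×5.670×10⁻⁸×0.250519×(845.144)⁴ = 6.01×10³ W.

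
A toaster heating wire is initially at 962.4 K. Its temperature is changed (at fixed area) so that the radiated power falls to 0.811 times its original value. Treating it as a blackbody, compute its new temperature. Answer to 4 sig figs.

P ∝ T⁴, so T₂/T₁ = (P₂/P₁)^(1/4) = (0.811)^(1/4) = 0.948976.
T₂ = 962.4 × 0.948976 = 913.3 K.

T₂ ≈ 913.3 K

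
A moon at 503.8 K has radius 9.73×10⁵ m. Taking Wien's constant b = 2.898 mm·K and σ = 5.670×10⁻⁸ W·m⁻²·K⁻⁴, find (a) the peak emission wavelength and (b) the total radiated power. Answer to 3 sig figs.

λ_max ≈ 5.75 μm; P ≈ 4.35×10¹⁶ W

(a) λ_max = b/T = 2.898×10⁻³/503.8 = 5.752×10⁻⁶ m = 5.75 μm.
Surface area A = 4πR² = 4π(9.73×10⁵ m)² = 1.18969×10¹³ m².
(b) P = σAT⁴ = 5.670×10⁻⁸×1.18969×10¹³×(503.8)⁴ = 4.35×10¹⁶ W.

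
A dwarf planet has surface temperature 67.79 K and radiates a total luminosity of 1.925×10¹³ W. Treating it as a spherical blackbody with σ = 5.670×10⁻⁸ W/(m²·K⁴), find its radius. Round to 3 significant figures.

R ≈ 1.13×10⁶ m

L = 4πR²σT⁴ ⇒ R = √(L/(4πσT⁴)).
σT⁴ = 1.19742 W/m², so R = √(1.925×10¹³/(4π×1.19742)) = 1.13×10⁶ m.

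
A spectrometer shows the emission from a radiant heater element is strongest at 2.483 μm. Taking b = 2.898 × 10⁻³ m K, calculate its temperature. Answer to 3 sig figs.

T ≈ 1.17×10³ K

Wien's law gives T = b/λ_max = (2.898×10⁻³ m·K)/(2.483×10⁻⁶ m) = 1.17×10³ K.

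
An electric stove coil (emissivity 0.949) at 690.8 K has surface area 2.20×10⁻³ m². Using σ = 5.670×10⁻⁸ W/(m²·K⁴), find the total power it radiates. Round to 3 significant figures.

Area A = 2.20×10⁻³ m².
P = εσAT⁴ = 0.949 × 5.670×10⁻⁸ × 2.20×10⁻³ × (690.8)⁴ = 27.0 W.

P ≈ 27.0 W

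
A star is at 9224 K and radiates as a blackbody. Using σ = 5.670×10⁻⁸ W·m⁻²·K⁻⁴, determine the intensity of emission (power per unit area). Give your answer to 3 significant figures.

Stefan–Boltzmann: I = σT⁴ = 5.670×10⁻⁸ × (9224)⁴ = 4.10×10⁸ W/m².

I ≈ 4.10×10⁸ W/m²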